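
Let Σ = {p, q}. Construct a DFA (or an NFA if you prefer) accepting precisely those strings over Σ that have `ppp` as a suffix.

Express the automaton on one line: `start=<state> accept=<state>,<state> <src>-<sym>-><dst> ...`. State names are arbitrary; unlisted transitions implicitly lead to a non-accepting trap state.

Remember how much of `ppp` the current input suffix matches. State A means no match yet; B means the last symbol is `p`; C means the last 2 symbols are `pp`; D means the last 3 symbols are `ppp`. Only D accepts. On a mismatch, fall back to the longest proper suffix that is still a prefix of `ppp`.
With 4 states:
       p  q 
>  A   B  A 
   B   C  A 
   C   D  A 
 * D   D  A 
(> = start, * = accepting)

start=A accept=D A-p->B A-q->A B-p->C B-q->A C-p->D C-q->A D-p->D D-q->A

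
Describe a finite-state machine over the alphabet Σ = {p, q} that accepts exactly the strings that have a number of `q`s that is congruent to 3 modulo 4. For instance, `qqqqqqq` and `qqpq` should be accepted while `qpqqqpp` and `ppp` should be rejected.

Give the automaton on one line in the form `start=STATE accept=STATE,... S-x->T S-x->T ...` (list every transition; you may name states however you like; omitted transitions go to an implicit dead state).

start=S0 accept=S3 S0-p->S0 S0-q->S1 S1-p->S1 S1-q->S2 S2-p->S2 S2-q->S3 S3-p->S3 S3-q->S0

The only thing that matters is how many `q`s have appeared, reduced mod 4. Use one state per residue: S0 for 0, …, S3 for 3. Reading `q` moves to the next residue; anything else stays put. S3 is accepting.
4 states suffice.
        p   q  
>  S0   S0  S1 
   S1   S1  S2 
   S2   S2  S3 
 * S3   S3  S0 
(> = start, * = accepting)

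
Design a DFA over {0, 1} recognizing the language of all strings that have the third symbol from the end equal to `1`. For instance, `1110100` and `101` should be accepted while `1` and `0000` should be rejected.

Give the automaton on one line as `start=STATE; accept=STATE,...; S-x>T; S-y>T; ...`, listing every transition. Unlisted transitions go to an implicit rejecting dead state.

A DFA must remember the last 3 symbols (since which symbol is third-to-last isn't known until the input ends). Use one state per possible window of the last ≤3 symbols; accept from those whose window starts with `1`.
With 15 states:
          0    1  
>  q0     q1   q2 
   q1     q3   q4 
   q2     q5   q6 
   q3     q7   q8 
   q4     q9  q10 
   q5    q11  q12 
   q6    q13  q14 
   q7     q7   q8 
   q8     q9  q10 
   q9    q11  q12 
   q10   q13  q14 
 * q11    q7   q8 
 * q12    q9  q10 
 * q13   q11  q12 
 * q14   q13  q14 
(> = start, * = accepting)

start=q0; accept=q11,q12,q13,q14; q0-0>q1; q0-1>q2; q1-0>q3; q1-1>q4; q2-0>q5; q2-1>q6; q3-0>q7; q3-1>q8; q4-0>q9; q4-1>q10; q5-0>q11; q5-1>q12; q6-0>q13; q6-1>q14; q7-0>q7; q7-1>q8; q8-0>q9; q8-1>q10; q9-0>q11; q9-1>q12; q10-0>q13; q10-1>q14; q11-0>q7; q11-1>q8; q12-0>q9; q12-1>q10; q13-0>q11; q13-1>q12; q14-0>q13; q14-1>q14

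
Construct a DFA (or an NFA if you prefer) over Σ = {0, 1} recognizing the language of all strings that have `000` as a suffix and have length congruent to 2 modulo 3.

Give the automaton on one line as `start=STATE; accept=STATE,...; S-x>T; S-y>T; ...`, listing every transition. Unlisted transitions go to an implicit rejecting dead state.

start=s0; accept=s11; s0-0>s1; s0-1>s2; s1-0>s3; s1-1>s4; s2-0>s5; s2-1>s4; s3-0>s6; s3-1>s0; s4-0>s7; s4-1>s0; s5-0>s8; s5-1>s0; s6-0>s9; s6-1>s2; s7-0>s10; s7-1>s2; s8-0>s9; s8-1>s2; s9-0>s11; s9-1>s4; s10-0>s11; s10-1>s4; s11-0>s6; s11-1>s0

Build one automaton per condition and run them in lockstep. One (4 states) tracks how much of the suffix `000` has currently been matched; the other (3 states) tracks the input length modulo 3. Each combined state is a pair, one component from each; accept when both components accept.
A 12-state machine:
          0    1  
>  s0     s1   s2 
   s1     s3   s4 
   s2     s5   s4 
   s3     s6   s0 
   s4     s7   s0 
   s5     s8   s0 
   s6     s9   s2 
   s7    s10   s2 
   s8     s9   s2 
   s9    s11   s4 
   s10   s11   s4 
 * s11    s6   s0 
(> = start, * = accepting)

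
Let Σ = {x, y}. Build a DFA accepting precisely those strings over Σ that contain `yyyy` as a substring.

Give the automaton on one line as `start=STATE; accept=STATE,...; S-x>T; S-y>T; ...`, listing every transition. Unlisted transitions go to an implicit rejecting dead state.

start=S0; accept=S4; S0-x>S0; S0-y>S1; S1-x>S0; S1-y>S2; S2-x>S0; S2-y>S3; S3-x>S0; S3-y>S4; S4-x>S4; S4-y>S4

Track how much of `yyyy` has been matched so far: state S0 is no progress, S4 is the absorbing accept state reached once `yyyy` has occurred. Intermediate states record partial matches; on a mismatch, fall back to the longest reusable overlap.
5 states suffice.
        x   y  
>  S0   S0  S1 
   S1   S0  S2 
   S2   S0  S3 
   S3   S0  S4 
 * S4   S4  S4 
(> = start, * = accepting)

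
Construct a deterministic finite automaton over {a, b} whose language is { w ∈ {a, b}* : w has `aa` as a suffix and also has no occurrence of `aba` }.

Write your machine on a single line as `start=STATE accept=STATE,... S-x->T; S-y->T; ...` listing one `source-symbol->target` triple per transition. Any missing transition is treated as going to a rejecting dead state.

start=s0; accept=s2; s0-a->s1; s0-b->s0; s1-a->s2; s1-b->s3; s2-a->s2; s2-b->s3; s3-a->s4; s3-b->s0; s4-a->s4; s4-b->s4

Run two small machines in parallel and take their product. One (3 states) tracks how much of the suffix `aa` has currently been matched; the other (4 states) tracks partial matches of the forbidden pattern `aba`. Each combined state is a pair, one component from each; accept when both components accept. After merging equivalent states the machine shrinks.
A 5-state machine:
        a   b  
>  s0   s1  s0 
   s1   s2  s3 
 * s2   s2  s3 
   s3   s4  s0 
   s4   s4  s4 
(> = start, * = accepting)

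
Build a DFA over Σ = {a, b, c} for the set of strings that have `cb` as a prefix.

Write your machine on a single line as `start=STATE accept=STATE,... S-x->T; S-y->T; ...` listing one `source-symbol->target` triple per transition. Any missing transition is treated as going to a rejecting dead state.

Walk along `cb` while the input agrees: from q0 take `c` to q1, and so on. Any deviation drops to the rejecting sink q3. Once q2 is reached the prefix is confirmed and every continuation is accepted.
A 4-state machine:
        a   b   c  
>  q0   q3  q3  q1 
   q1   q3  q2  q3 
 * q2   q2  q2  q2 
   q3   q3  q3  q3 
(> = start, * = accepting)

start=q0; accept=q2; q0-a->q3; q0-b->q3; q0-c->q1; q1-a->q3; q1-b->q2; q1-c->q3; q2-a->q2; q2-b->q2; q2-c->q2; q3-a->q3; q3-b->q3; q3-c->q3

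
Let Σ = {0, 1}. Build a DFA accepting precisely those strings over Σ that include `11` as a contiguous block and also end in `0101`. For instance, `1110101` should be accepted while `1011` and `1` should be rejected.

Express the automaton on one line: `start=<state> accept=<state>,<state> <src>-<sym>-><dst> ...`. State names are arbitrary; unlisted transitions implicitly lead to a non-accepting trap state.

start=A accept=G A-0->A A-1->B B-0->A B-1->C C-0->D C-1->C D-0->D D-1->E E-0->F E-1->C F-0->D F-1->G G-0->F G-1->C

Run two small machines in parallel and take their product. The first has 3 states tracking whether and how much of `11` has been seen; the second has 5 states tracking how much of the suffix `0101` has currently been matched. A product state is a pair (one from each), accepting exactly when both do. Equivalent product states are then merged.
A 7-state machine:
       0  1 
>  A   A  B 
   B   A  C 
   C   D  C 
   D   D  E 
   E   F  C 
   F   D  G 
 * G   F  C 
(> = start, * = accepting)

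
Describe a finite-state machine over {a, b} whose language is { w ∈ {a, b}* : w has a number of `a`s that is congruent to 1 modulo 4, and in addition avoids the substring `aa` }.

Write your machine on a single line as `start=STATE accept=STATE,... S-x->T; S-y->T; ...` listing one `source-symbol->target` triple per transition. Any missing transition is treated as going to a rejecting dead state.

Run two small machines in parallel and take their product. The first has 4 states tracking the count of `a`s modulo 4; the second has 3 states tracking partial matches of the forbidden pattern `aa`. A product state is a pair (one from each), accepting exactly when both do.
          a    b  
>  s0     s1   s0 
 * s1     s2   s3 
   s2     s4   s2 
 * s3     s5   s3 
   s4     s6   s4 
   s5     s4   s7 
   s6     s8   s6 
   s7     s9   s7 
   s8     s2   s8 
   s9     s6  s10 
   s10   s11  s10 
   s11    s8   s0 
(> = start, * = accepting)

start=s0; accept=s1,s3; s0-a->s1; s0-b->s0; s1-a->s2; s1-b->s3; s2-a->s4; s2-b->s2; s3-a->s5; s3-b->s3; s4-a->s6; s4-b->s4; s5-a->s4; s5-b->s7; s6-a->s8; s6-b->s6; s7-a->s9; s7-b->s7; s8-a->s2; s8-b->s8; s9-a->s6; s9-b->s10; s10-a->s11; s10-b->s10; s11-a->s8; s11-b->s0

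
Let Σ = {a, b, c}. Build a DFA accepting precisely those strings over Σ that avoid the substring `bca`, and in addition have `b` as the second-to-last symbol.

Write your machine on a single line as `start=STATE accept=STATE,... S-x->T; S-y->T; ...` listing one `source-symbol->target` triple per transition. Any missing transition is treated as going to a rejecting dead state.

Handle the two conditions separately and then intersect. One (4 states) tracks partial matches of the forbidden pattern `bca`; the other (13 states) tracks the last 2 symbols read. Each combined state is a pair, one component from each; accept when both components accept. Minimizing collapses redundant product states.
        a   b   c  
>  s0   s0  s1  s0 
   s1   s2  s3  s4 
 * s2   s0  s1  s0 
 * s3   s2  s3  s4 
 * s4   s5  s1  s0 
   s5   s5  s5  s5 
(> = start, * = accepting)

start=s0; accept=s2,s3,s4; s0-a->s0; s0-b->s1; s0-c->s0; s1-a->s2; s1-b->s3; s1-c->s4; s2-a->s0; s2-b->s1; s2-c->s0; s3-a->s2; s3-b->s3; s3-c->s4; s4-a->s5; s4-b->s1; s4-c->s0; s5-a->s5; s5-b->s5; s5-c->s5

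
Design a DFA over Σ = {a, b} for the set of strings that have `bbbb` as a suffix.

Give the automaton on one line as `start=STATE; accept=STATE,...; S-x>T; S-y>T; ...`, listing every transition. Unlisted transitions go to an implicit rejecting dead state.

start=q0; accept=q4; q0-a>q0; q0-b>q1; q1-a>q0; q1-b>q2; q2-a>q0; q2-b>q3; q3-a>q0; q3-b>q4; q4-a>q0; q4-b>q4

Let each state record the length of the longest suffix of the input read so far that is also a prefix of `bbbb`. q1 means the last symbol is `b`; q2 means the last 2 symbols are `bb`; q3 means the last 3 symbols are `bbb`; q4 means the last 4 symbols are `bbbb`. Accept only at q4, where the string currently ends in `bbbb`.
With 5 states:
        a   b  
>  q0   q0  q1 
   q1   q0  q2 
   q2   q0  q3 
   q3   q0  q4 
 * q4   q0  q4 
(> = start, * = accepting)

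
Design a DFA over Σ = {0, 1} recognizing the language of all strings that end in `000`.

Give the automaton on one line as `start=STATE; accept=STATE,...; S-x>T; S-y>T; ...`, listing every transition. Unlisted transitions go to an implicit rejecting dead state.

start=S0; accept=S3; S0-0>S1; S0-1>S0; S1-0>S2; S1-1>S0; S2-0>S3; S2-1>S0; S3-0>S3; S3-1>S0

Let each state record the length of the longest suffix of the input read so far that is also a prefix of `000`. S1 means the last symbol is `0`; S2 means the last 2 symbols are `00`; S3 means the last 3 symbols are `000`. Accept only at S3, where the string currently ends in `000`.
With 4 states:
        0   1  
>  S0   S1  S0 
   S1   S2  S0 
   S2   S3  S0 
 * S3   S3  S0 
(> = start, * = accepting)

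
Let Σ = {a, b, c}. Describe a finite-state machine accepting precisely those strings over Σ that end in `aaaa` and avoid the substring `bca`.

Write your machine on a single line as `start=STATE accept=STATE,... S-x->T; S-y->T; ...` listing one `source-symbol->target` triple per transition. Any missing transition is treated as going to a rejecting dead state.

Run two small machines in parallel and take their product. One (5 states) tracks how much of the suffix `aaaa` has currently been matched; the other (4 states) tracks partial matches of the forbidden pattern `bca`. Each combined state is a pair, one component from each; accept when both components accept. Equivalent product states are then merged.
An 8-state machine:
        a   b   c  
>  S0   S1  S2  S0 
   S1   S3  S2  S0 
   S2   S1  S2  S4 
   S3   S5  S2  S0 
   S4   S6  S2  S0 
   S5   S7  S2  S0 
   S6   S6  S6  S6 
 * S7   S7  S2  S0 
(> = start, * = accepting)

start=S0; accept=S7; S0-a->S1; S0-b->S2; S0-c->S0; S1-a->S3; S1-b->S2; S1-c->S0; S2-a->S1; S2-b->S2; S2-c->S4; S3-a->S5; S3-b->S2; S3-c->S0; S4-a->S6; S4-b->S2; S4-c->S0; S5-a->S7; S5-b->S2; S5-c->S0; S6-a->S6; S6-b->S6; S6-c->S6; S7-a->S7; S7-b->S2; S7-c->S0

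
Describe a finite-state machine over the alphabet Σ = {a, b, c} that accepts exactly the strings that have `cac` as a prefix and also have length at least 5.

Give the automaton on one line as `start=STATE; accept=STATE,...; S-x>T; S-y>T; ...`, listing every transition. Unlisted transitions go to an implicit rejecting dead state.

Run two small machines in parallel and take their product. One (5 states) tracks whether the input so far still matches the prefix `cac`; the other (7 states) tracks the input length, saturating at 6. Each combined state is a pair, one component from each; accept when both components accept. Equivalent product states are then merged.
        a   b   c  
>  s0   s1  s1  s2 
   s1   s1  s1  s1 
   s2   s3  s1  s1 
   s3   s1  s1  s4 
   s4   s5  s5  s5 
   s5   s6  s6  s6 
 * s6   s6  s6  s6 
(> = start, * = accepting)

start=s0; accept=s6; s0-a>s1; s0-b>s1; s0-c>s2; s1-a>s1; s1-b>s1; s1-c>s1; s2-a>s3; s2-b>s1; s2-c>s1; s3-a>s1; s3-b>s1; s3-c>s4; s4-a>s5; s4-b>s5; s4-c>s5; s5-a>s6; s5-b>s6; s5-c>s6; s6-a>s6; s6-b>s6; s6-c>s6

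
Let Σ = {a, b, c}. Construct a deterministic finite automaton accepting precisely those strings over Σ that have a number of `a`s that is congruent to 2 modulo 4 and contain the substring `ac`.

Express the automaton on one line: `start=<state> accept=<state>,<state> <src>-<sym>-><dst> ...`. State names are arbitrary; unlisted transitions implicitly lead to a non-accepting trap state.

Run two small machines in parallel and take their product. One (4 states) tracks the count of `a`s modulo 4; the other (3 states) tracks whether and how much of `ac` has been seen. Each combined state is a pair, one component from each; accept when both components accept.
A 12-state machine:
          a    b    c  
>  S0     S1   S0   S0 
   S1     S2   S3   S4 
   S2     S5   S6   S7 
   S3     S2   S3   S3 
   S4     S7   S4   S4 
   S5     S8   S9  S10 
   S6     S5   S6   S6 
 * S7    S10   S7   S7 
   S8     S1   S0  S11 
   S9     S8   S9   S9 
   S10   S11  S10  S10 
   S11    S4  S11  S11 
(> = start, * = accepting)

start=S0 accept=S7 S0-a->S1 S0-b->S0 S0-c->S0 S1-a->S2 S1-b->S3 S1-c->S4 S2-a->S5 S2-b->S6 S2-c->S7 S3-a->S2 S3-b->S3 S3-c->S3 S4-a->S7 S4-b->S4 S4-c->S4 S5-a->S8 S5-b->S9 S5-c->S10 S6-a->S5 S6-b->S6 S6-c->S6 S7-a->S10 S7-b->S7 S7-c->S7 S8-a->S1 S8-b->S0 S8-c->S11 S9-a->S8 S9-b->S9 S9-c->S9 S10-a->S11 S10-b->S10 S10-c->S10 S11-a->S4 S11-b->S11 S11-c->S11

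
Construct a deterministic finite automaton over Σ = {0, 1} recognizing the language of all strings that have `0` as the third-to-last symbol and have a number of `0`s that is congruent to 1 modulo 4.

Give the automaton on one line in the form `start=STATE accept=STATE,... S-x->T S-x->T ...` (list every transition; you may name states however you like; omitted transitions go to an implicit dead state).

start=q0 accept=q5,q9,q12,q13 q0-0->q1 q0-1->q0 q1-0->q2 q1-1->q3 q2-0->q4 q2-1->q2 q3-0->q2 q3-1->q5 q4-0->q6 q4-1->q7 q5-0->q2 q5-1->q8 q6-0->q9 q6-1->q10 q7-0->q11 q7-1->q7 q8-0->q2 q8-1->q8 q9-0->q2 q9-1->q12 q10-0->q13 q10-1->q0 q11-0->q14 q11-1->q10 q12-0->q2 q12-1->q5 q13-0->q2 q13-1->q3 q14-0->q2 q14-1->q12

Build one automaton per condition and run them in lockstep. One (15 states) tracks the last 3 symbols read; the other (4 states) tracks the count of `0`s modulo 4. Each combined state is a pair, one component from each; accept when both components accept. Equivalent product states are then merged.
With 15 states:
          0    1  
>  q0     q1   q0 
   q1     q2   q3 
   q2     q4   q2 
   q3     q2   q5 
   q4     q6   q7 
 * q5     q2   q8 
   q6     q9  q10 
   q7    q11   q7 
   q8     q2   q8 
 * q9     q2  q12 
   q10   q13   q0 
   q11   q14  q10 
 * q12    q2   q5 
 * q13    q2   q3 
   q14    q2  q12 
(> = start, * = accepting)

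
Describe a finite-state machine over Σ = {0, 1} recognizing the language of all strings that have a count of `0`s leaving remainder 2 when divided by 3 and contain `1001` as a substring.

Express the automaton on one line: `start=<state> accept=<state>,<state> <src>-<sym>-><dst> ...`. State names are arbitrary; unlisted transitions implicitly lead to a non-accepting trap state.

start=q0 accept=q11 q0-0->q1 q0-1->q2 q1-0->q3 q1-1->q4 q2-0->q5 q2-1->q2 q3-0->q0 q3-1->q6 q4-0->q7 q4-1->q4 q5-0->q8 q5-1->q4 q6-0->q9 q6-1->q6 q7-0->q10 q7-1->q6 q8-0->q0 q8-1->q11 q9-0->q12 q9-1->q2 q10-0->q1 q10-1->q13 q11-0->q13 q11-1->q11 q12-0->q3 q12-1->q14 q13-0->q14 q13-1->q13 q14-0->q11 q14-1->q14

Handle the two conditions separately and then intersect. One (3 states) tracks the count of `0`s modulo 3; the other (5 states) tracks whether and how much of `1001` has been seen. Each combined state is a pair, one component from each; accept when both components accept.
With 15 states:
          0    1  
>  q0     q1   q2 
   q1     q3   q4 
   q2     q5   q2 
   q3     q0   q6 
   q4     q7   q4 
   q5     q8   q4 
   q6     q9   q6 
   q7    q10   q6 
   q8     q0  q11 
   q9    q12   q2 
   q10    q1  q13 
 * q11   q13  q11 
   q12    q3  q14 
   q13   q14  q13 
   q14   q11  q14 
(> = start, * = accepting)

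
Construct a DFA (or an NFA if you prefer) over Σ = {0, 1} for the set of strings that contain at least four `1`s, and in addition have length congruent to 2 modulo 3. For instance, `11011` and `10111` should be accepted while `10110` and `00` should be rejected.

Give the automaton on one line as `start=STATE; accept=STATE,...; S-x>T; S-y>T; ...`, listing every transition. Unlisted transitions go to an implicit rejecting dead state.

Build one automaton per condition and run them in lockstep. The first has 6 states tracking the count of `1`s, saturating at 5; the second has 3 states tracking the input length modulo 3. A product state is a pair (one from each), accepting exactly when both do. After merging equivalent states the machine shrinks.
With 15 states:
       0  1 
>  A   B  C 
   B   D  E 
   C   E  F 
   D   A  G 
   E   G  H 
   F   H  I 
   G   C  J 
   H   J  K 
   I   K  L 
   J   F  M 
   K   M  N 
   L   N  N 
   M   I  O 
 * N   O  O 
   O   L  L 
(> = start, * = accepting)

start=A; accept=N; A-0>B; A-1>C; B-0>D; B-1>E; C-0>E; C-1>F; D-0>A; D-1>G; E-0>G; E-1>H; F-0>H; F-1>I; G-0>C; G-1>J; H-0>J; H-1>K; I-0>K; I-1>L; J-0>F; J-1>M; K-0>M; K-1>N; L-0>N; L-1>N; M-0>I; M-1>O; N-0>O; N-1>O; O-0>L; O-1>L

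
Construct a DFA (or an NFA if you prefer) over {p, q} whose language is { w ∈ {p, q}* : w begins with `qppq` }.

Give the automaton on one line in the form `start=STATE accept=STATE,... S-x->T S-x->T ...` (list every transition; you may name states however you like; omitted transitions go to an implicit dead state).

start=A accept=E A-p->F A-q->B B-p->C B-q->F C-p->D C-q->F D-p->F D-q->E E-p->E E-q->E F-p->F F-q->F

Walk along `qppq` while the input agrees: from A take `q` to B, and so on. Any deviation drops to the rejecting sink F. Once E is reached the prefix is confirmed and every continuation is accepted.
       p  q 
>  A   F  B 
   B   C  F 
   C   D  F 
   D   F  E 
 * E   E  E 
   F   F  F 
(> = start, * = accepting)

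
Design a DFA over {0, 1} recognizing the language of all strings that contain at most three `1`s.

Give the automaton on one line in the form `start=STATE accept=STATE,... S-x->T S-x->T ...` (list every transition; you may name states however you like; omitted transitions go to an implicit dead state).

start=S0 accept=S0,S1,S2,S3 S0-0->S0 S0-1->S1 S1-0->S1 S1-1->S2 S2-0->S2 S2-1->S3 S3-0->S3 S3-1->S4 S4-0->S4 S4-1->S4

Count `1`s, saturating at 4: states S0 through S3 mean 0 through 3 `1`s seen; S4 means more than 3. Each `1` increments (capped at S4); other symbols loop. Accept from {S0, S1, S2, S3}.
        0   1  
>* S0   S0  S1 
 * S1   S1  S2 
 * S2   S2  S3 
 * S3   S3  S4 
   S4   S4  S4 
(> = start, * = accepting)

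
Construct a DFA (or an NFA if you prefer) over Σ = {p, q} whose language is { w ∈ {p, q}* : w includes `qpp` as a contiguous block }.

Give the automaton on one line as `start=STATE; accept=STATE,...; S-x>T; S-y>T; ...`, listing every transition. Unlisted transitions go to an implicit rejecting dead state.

start=s0; accept=s3; s0-p>s0; s0-q>s1; s1-p>s2; s1-q>s1; s2-p>s3; s2-q>s1; s3-p>s3; s3-q>s3

States s0..s2 record the length of the longest prefix of `qpp` that matches the current input suffix. Reaching s3 means `qpp` has been seen, and we stay there forever. Accept from s3.
4 states suffice.
        p   q  
>  s0   s0  s1 
   s1   s2  s1 
   s2   s3  s1 
 * s3   s3  s3 
(> = start, * = accepting)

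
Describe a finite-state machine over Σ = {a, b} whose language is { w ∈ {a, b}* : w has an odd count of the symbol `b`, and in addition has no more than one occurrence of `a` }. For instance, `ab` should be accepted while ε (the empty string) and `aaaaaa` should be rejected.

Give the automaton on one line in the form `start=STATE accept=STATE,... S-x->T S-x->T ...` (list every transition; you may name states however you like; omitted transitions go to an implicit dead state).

Run two small machines in parallel and take their product. The first has 2 states tracking the count of `b`s modulo 2; the second has 3 states tracking the count of `a`s, saturating at 2. A product state is a pair (one from each), accepting exactly when both do.
6 states suffice.
        a   b  
>  S0   S1  S2 
   S1   S3  S4 
 * S2   S4  S0 
   S3   S3  S5 
 * S4   S5  S1 
   S5   S5  S3 
(> = start, * = accepting)

start=S0 accept=S2,S4 S0-a->S1 S0-b->S2 S1-a->S3 S1-b->S4 S2-a->S4 S2-b->S0 S3-a->S3 S3-b->S5 S4-a->S5 S4-b->S1 S5-a->S5 S5-b->S3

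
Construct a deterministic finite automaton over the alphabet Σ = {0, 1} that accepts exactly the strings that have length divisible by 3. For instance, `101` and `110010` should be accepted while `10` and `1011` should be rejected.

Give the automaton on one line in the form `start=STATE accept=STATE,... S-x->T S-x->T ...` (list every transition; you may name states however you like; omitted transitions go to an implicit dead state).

Count input length modulo 3: every symbol advances one step around the cycle s0 → s1 → s2 → s0. Accept at s0.
A 3-state machine:
        0   1  
>* s0   s1  s1 
   s1   s2  s2 
   s2   s0  s0 
(> = start, * = accepting)

start=s0 accept=s0 s0-0->s1 s0-1->s1 s1-0->s2 s1-1->s2 s2-0->s0 s2-1->s0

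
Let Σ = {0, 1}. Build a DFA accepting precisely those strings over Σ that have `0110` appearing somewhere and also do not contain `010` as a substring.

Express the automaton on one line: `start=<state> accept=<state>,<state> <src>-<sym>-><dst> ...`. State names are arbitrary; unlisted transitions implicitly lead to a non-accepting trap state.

start=A accept=F,G,H A-0->B A-1->A B-0->B B-1->C C-0->D C-1->E D-0->D D-1->D E-0->F E-1->A F-0->F F-1->G G-0->D G-1->H H-0->F H-1->H

Run two small machines in parallel and take their product. The first has 5 states tracking whether and how much of `0110` has been seen; the second has 4 states tracking partial matches of the forbidden pattern `010`. A product state is a pair (one from each), accepting exactly when both do. Equivalent product states are then merged.
With 8 states:
       0  1 
>  A   B  A 
   B   B  C 
   C   D  E 
   D   D  D 
   E   F  A 
 * F   F  G 
 * G   D  H 
 * H   F  H 
(> = start, * = accepting)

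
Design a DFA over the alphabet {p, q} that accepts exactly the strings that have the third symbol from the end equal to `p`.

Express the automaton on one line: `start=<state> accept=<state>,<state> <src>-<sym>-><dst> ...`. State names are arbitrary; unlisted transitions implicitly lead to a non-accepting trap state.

Because acceptance depends on a position counted from the end, the machine has to buffer the most recent 3 symbols. Make each state the string of the last up-to-3 symbols read; on input `x` shift the window left and append `x`. Accept when the buffered window has length 3 and begins with `p`.
15 states suffice.
          p    q  
>  S0     S1   S2 
   S1     S3   S4 
   S2     S5   S6 
   S3     S7   S8 
   S4     S9  S10 
   S5    S11  S12 
   S6    S13  S14 
 * S7     S7   S8 
 * S8     S9  S10 
 * S9    S11  S12 
 * S10   S13  S14 
   S11    S7   S8 
   S12    S9  S10 
   S13   S11  S12 
   S14   S13  S14 
(> = start, * = accepting)

start=S0 accept=S7,S8,S9,S10 S0-p->S1 S0-q->S2 S1-p->S3 S1-q->S4 S2-p->S5 S2-q->S6 S3-p->S7 S3-q->S8 S4-p->S9 S4-q->S10 S5-p->S11 S5-q->S12 S6-p->S13 S6-q->S14 S7-p->S7 S7-q->S8 S8-p->S9 S8-q->S10 S9-p->S11 S9-q->S12 S10-p->S13 S10-q->S14 S11-p->S7 S11-q->S8 S12-p->S9 S12-q->S10 S13-p->S11 S13-q->S12 S14-p->S13 S14-q->S14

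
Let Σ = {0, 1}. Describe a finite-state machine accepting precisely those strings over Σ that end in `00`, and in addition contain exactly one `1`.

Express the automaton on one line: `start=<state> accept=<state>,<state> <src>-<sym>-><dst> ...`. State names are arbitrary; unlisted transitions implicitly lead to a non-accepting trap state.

start=A accept=E A-0->A A-1->B B-0->C B-1->D C-0->E C-1->D D-0->D D-1->D E-0->E E-1->D

Run two small machines in parallel and take their product. The first has 3 states tracking how much of the suffix `00` has currently been matched; the second has 3 states tracking the count of `1`s, saturating at 2. A product state is a pair (one from each), accepting exactly when both do. Minimizing collapses redundant product states.
A 5-state machine:
       0  1 
>  A   A  B 
   B   C  D 
   C   E  D 
   D   D  D 
 * E   E  D 
(> = start, * = accepting)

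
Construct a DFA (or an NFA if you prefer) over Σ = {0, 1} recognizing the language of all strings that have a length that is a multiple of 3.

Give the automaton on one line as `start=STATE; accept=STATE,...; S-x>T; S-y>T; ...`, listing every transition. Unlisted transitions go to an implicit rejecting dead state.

Only the length mod 3 matters, so use a 3-cycle: from any state, every input symbol moves to the next state, wrapping s2 back to s0. Mark s0 accepting.
        0   1  
>* s0   s1  s1 
   s1   s2  s2 
   s2   s0  s0 
(> = start, * = accepting)

start=s0; accept=s0; s0-0>s1; s0-1>s1; s1-0>s2; s1-1>s2; s2-0>s0; s2-1>s0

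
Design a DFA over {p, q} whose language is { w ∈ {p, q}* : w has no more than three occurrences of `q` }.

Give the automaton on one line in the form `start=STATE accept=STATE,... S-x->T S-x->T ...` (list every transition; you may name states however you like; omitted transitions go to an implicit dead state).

Only the number of `q`s matters, and only up to 4. Make a chain s0 → s1 → s2 → s3 → s4 advanced by each `q` (with s4 absorbing); every other symbol self-loops. The accepting set is {s0, s1, s2, s3}.
With 5 states:
        p   q  
>* s0   s0  s1 
 * s1   s1  s2 
 * s2   s2  s3 
 * s3   s3  s4 
   s4   s4  s4 
(> = start, * = accepting)

start=s0 accept=s0,s1,s2,s3 s0-p->s0 s0-q->s1 s1-p->s1 s1-q->s2 s2-p->s2 s2-q->s3 s3-p->s3 s3-q->s4 s4-p->s4 s4-q->s4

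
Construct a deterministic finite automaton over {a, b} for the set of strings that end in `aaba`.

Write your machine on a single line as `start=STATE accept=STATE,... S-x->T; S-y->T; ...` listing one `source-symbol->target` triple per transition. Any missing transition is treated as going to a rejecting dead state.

start=s0; accept=s4; s0-a->s1; s0-b->s0; s1-a->s2; s1-b->s0; s2-a->s2; s2-b->s3; s3-a->s4; s3-b->s0; s4-a->s2; s4-b->s0

Let each state record the length of the longest suffix of the input read so far that is also a prefix of `aaba`. s1 means the last symbol is `a`; s2 means the last 2 symbols are `aa`; s3 means the last 3 symbols are `aab`; s4 means the last 4 symbols are `aaba`. Accept only at s4, where the string currently ends in `aaba`.
With 5 states:
        a   b  
>  s0   s1  s0 
   s1   s2  s0 
   s2   s2  s3 
   s3   s4  s0 
 * s4   s2  s0 
(> = start, * = accepting)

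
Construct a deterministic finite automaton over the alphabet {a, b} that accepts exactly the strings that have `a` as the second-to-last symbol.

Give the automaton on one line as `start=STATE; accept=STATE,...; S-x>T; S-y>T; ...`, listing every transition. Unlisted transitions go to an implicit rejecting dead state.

A DFA must remember the last 2 symbols (since which symbol is second-to-last isn't known until the input ends). Use one state per possible window of the last ≤2 symbols; accept from those whose window starts with `a`.
        a   b  
>  q0   q1  q2 
   q1   q3  q4 
   q2   q5  q6 
 * q3   q3  q4 
 * q4   q5  q6 
   q5   q3  q4 
   q6   q5  q6 
(> = start, * = accepting)

start=q0; accept=q3,q4; q0-a>q1; q0-b>q2; q1-a>q3; q1-b>q4; q2-a>q5; q2-b>q6; q3-a>q3; q3-b>q4; q4-a>q5; q4-b>q6; q5-a>q3; q5-b>q4; q6-a>q5; q6-b>q6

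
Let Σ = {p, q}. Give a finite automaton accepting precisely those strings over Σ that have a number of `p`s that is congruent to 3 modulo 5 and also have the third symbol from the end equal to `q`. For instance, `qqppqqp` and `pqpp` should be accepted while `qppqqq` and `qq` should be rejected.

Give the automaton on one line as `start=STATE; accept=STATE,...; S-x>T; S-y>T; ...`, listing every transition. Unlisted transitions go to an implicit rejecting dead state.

start=s0; accept=s11,s13,s14,s15; s0-p>s1; s0-q>s0; s1-p>s2; s1-q>s3; s2-p>s4; s2-q>s5; s3-p>s6; s3-q>s3; s4-p>s7; s4-q>s8; s5-p>s9; s5-q>s10; s6-p>s11; s6-q>s5; s7-p>s0; s7-q>s7; s8-p>s7; s8-q>s12; s9-p>s7; s9-q>s13; s10-p>s14; s10-q>s10; s11-p>s7; s11-q>s8; s12-p>s7; s12-q>s15; s13-p>s7; s13-q>s12; s14-p>s7; s14-q>s13; s15-p>s7; s15-q>s15

Build one automaton per condition and run them in lockstep. One (5 states) tracks the count of `p`s modulo 5; the other (15 states) tracks the last 3 symbols read. Each combined state is a pair, one component from each; accept when both components accept. After merging equivalent states the machine shrinks.
16 states suffice.
          p    q  
>  s0     s1   s0 
   s1     s2   s3 
   s2     s4   s5 
   s3     s6   s3 
   s4     s7   s8 
   s5     s9  s10 
   s6    s11   s5 
   s7     s0   s7 
   s8     s7  s12 
   s9     s7  s13 
   s10   s14  s10 
 * s11    s7   s8 
   s12    s7  s15 
 * s13    s7  s12 
 * s14    s7  s13 
 * s15    s7  s15 
(> = start, * = accepting)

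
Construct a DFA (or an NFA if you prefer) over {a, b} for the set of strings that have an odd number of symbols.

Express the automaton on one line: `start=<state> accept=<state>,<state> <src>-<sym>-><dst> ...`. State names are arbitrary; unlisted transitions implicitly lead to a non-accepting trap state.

Only the length mod 2 matters, so use a 2-cycle: from any state, every input symbol moves to the next state, wrapping q1 back to q0. Mark q1 accepting.
With 2 states:
        a   b  
>  q0   q1  q1 
 * q1   q0  q0 
(> = start, * = accepting)

start=q0 accept=q1 q0-a->q1 q0-b->q1 q1-a->q0 q1-b->q0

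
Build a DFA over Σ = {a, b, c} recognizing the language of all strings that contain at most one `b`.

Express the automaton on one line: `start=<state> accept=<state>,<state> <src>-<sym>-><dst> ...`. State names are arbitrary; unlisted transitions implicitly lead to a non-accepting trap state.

start=q0 accept=q0,q1 q0-a->q0 q0-b->q1 q0-c->q0 q1-a->q1 q1-b->q2 q1-c->q1 q2-a->q2 q2-b->q2 q2-c->q2

Only the number of `b`s matters, and only up to 2. Make a chain q0 → q1 → q2 advanced by each `b` (with q2 absorbing); every other symbol self-loops. The accepting set is {q0, q1}.
With 3 states:
        a   b   c  
>* q0   q0  q1  q0 
 * q1   q1  q2  q1 
   q2   q2  q2  q2 
(> = start, * = accepting)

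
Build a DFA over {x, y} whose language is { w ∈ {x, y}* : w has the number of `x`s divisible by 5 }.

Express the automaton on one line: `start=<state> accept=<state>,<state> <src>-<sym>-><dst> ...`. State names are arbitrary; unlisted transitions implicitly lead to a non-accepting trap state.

Keep the running count of `x`s modulo 5: each `x` advances along the cycle A → B → C → D → E → A while other symbols loop. Accept at A.
A 5-state machine:
       x  y 
>* A   B  A 
   B   C  B 
   C   D  C 
   D   E  D 
   E   A  E 
(> = start, * = accepting)

start=A accept=A A-x->B A-y->A B-x->C B-y->B C-x->D C-y->C D-x->E D-y->D E-x->A E-y->E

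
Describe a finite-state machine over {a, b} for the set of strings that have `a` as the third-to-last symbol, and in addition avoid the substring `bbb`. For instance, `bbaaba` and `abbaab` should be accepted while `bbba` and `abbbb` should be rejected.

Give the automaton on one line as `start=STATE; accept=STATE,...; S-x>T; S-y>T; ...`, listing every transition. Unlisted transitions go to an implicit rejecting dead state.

Build one automaton per condition and run them in lockstep. One (15 states) tracks the last 3 symbols read; the other (4 states) tracks partial matches of the forbidden pattern `bbb`. Each combined state is a pair, one component from each; accept when both components accept. After merging equivalent states the machine shrinks.
11 states suffice.
          a    b  
>  q0     q1   q2 
   q1     q3   q4 
   q2     q1   q5 
   q3     q6   q7 
   q4     q8   q9 
   q5     q1  q10 
 * q6     q6   q7 
 * q7     q8   q9 
 * q8     q3   q4 
 * q9     q1  q10 
   q10   q10  q10 
(> = start, * = accepting)

start=q0; accept=q6,q7,q8,q9; q0-a>q1; q0-b>q2; q1-a>q3; q1-b>q4; q2-a>q1; q2-b>q5; q3-a>q6; q3-b>q7; q4-a>q8; q4-b>q9; q5-a>q1; q5-b>q10; q6-a>q6; q6-b>q7; q7-a>q8; q7-b>q9; q8-a>q3; q8-b>q4; q9-a>q1; q9-b>q10; q10-a>q10; q10-b>q10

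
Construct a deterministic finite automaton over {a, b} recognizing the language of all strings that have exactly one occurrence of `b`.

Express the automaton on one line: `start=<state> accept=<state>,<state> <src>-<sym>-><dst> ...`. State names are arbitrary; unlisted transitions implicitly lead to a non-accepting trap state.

Count `b`s, saturating at 2: state s0 means no `b` yet, s1 means one `b` seen, s2 means more than one. Each `b` increments (capped at s2); other symbols loop. Accept from {s1}.
3 states suffice.
        a   b  
>  s0   s0  s1 
 * s1   s1  s2 
   s2   s2  s2 
(> = start, * = accepting)

start=s0 accept=s1 s0-a->s0 s0-b->s1 s1-a->s1 s1-b->s2 s2-a->s2 s2-b->s2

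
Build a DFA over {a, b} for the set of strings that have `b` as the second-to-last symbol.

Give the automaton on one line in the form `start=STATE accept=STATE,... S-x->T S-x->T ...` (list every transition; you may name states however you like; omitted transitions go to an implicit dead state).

A DFA must remember the last 2 symbols (since which symbol is second-to-last isn't known until the input ends). Use one state per possible window of the last ≤2 symbols; accept from those whose window starts with `b`.
        a   b  
>  q0   q1  q2 
   q1   q3  q4 
   q2   q5  q6 
   q3   q3  q4 
   q4   q5  q6 
 * q5   q3  q4 
 * q6   q5  q6 
(> = start, * = accepting)

start=q0 accept=q5,q6 q0-a->q1 q0-b->q2 q1-a->q3 q1-b->q4 q2-a->q5 q2-b->q6 q3-a->q3 q3-b->q4 q4-a->q5 q4-b->q6 q5-a->q3 q5-b->q4 q6-a->q5 q6-b->q6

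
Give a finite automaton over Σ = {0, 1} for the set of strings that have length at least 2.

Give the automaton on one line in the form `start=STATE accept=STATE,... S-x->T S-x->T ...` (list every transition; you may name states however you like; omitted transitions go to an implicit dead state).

We only need to distinguish lengths 0, 1, …, 2, and '>2'. Chain A → B → C → D on every symbol, with D looping. Accepting states: {C, D}.
A 4-state machine:
       0  1 
>  A   B  B 
   B   C  C 
 * C   D  D 
 * D   D  D 
(> = start, * = accepting)

start=A accept=C,D A-0->B A-1->B B-0->C B-1->C C-0->D C-1->D D-0->D D-1->D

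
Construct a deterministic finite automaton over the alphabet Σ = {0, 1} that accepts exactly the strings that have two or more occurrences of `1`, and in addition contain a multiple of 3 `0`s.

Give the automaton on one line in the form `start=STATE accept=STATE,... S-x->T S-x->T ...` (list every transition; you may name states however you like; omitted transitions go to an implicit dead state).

start=S0 accept=S5 S0-0->S1 S0-1->S2 S1-0->S3 S1-1->S4 S2-0->S4 S2-1->S5 S3-0->S0 S3-1->S6 S4-0->S6 S4-1->S7 S5-0->S7 S5-1->S5 S6-0->S2 S6-1->S8 S7-0->S8 S7-1->S7 S8-0->S5 S8-1->S8

Handle the two conditions separately and then intersect. The first has 4 states tracking the count of `1`s, saturating at 3; the second has 3 states tracking the count of `0`s modulo 3. A product state is a pair (one from each), accepting exactly when both do. Minimizing collapses redundant product states.
A 9-state machine:
        0   1  
>  S0   S1  S2 
   S1   S3  S4 
   S2   S4  S5 
   S3   S0  S6 
   S4   S6  S7 
 * S5   S7  S5 
   S6   S2  S8 
   S7   S8  S7 
   S8   S5  S8 
(> = start, * = accepting)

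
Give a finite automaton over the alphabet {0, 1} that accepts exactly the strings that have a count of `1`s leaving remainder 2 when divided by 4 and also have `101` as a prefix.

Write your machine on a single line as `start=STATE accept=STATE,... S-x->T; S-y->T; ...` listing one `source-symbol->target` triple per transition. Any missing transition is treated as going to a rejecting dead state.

start=q0; accept=q4; q0-0->q1; q0-1->q2; q1-0->q1; q1-1->q1; q2-0->q3; q2-1->q1; q3-0->q1; q3-1->q4; q4-0->q4; q4-1->q5; q5-0->q5; q5-1->q6; q6-0->q6; q6-1->q7; q7-0->q7; q7-1->q4

Run two small machines in parallel and take their product. The first has 4 states tracking the count of `1`s modulo 4; the second has 5 states tracking whether the input so far still matches the prefix `101`. A product state is a pair (one from each), accepting exactly when both do. Equivalent product states are then merged.
An 8-state machine:
        0   1  
>  q0   q1  q2 
   q1   q1  q1 
   q2   q3  q1 
   q3   q1  q4 
 * q4   q4  q5 
   q5   q5  q6 
   q6   q6  q7 
   q7   q7  q4 
(> = start, * = accepting)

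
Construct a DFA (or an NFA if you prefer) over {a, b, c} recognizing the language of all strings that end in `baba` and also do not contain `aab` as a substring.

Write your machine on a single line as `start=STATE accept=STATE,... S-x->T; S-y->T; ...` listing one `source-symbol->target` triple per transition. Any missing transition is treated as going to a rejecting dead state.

Build one automaton per condition and run them in lockstep. The first has 5 states tracking how much of the suffix `baba` has currently been matched; the second has 4 states tracking partial matches of the forbidden pattern `aab`. A product state is a pair (one from each), accepting exactly when both do.
          a    b    c  
>  q0     q1   q2   q0 
   q1     q3   q2   q0 
   q2     q4   q2   q0 
   q3     q3   q5   q0 
   q4     q3   q6   q0 
   q5     q7   q5   q8 
   q6     q9   q2   q0 
   q7     q8  q10   q8 
   q8     q8   q5   q8 
 * q9     q3   q6   q0 
   q10   q11   q5   q8 
   q11    q8  q10   q8 
(> = start, * = accepting)

start=q0; accept=q9; q0-a->q1; q0-b->q2; q0-c->q0; q1-a->q3; q1-b->q2; q1-c->q0; q2-a->q4; q2-b->q2; q2-c->q0; q3-a->q3; q3-b->q5; q3-c->q0; q4-a->q3; q4-b->q6; q4-c->q0; q5-a->q7; q5-b->q5; q5-c->q8; q6-a->q9; q6-b->q2; q6-c->q0; q7-a->q8; q7-b->q10; q7-c->q8; q8-a->q8; q8-b->q5; q8-c->q8; q9-a->q3; q9-b->q6; q9-c->q0; q10-a->q11; q10-b->q5; q10-c->q8; q11-a->q8; q11-b->q10; q11-c->q8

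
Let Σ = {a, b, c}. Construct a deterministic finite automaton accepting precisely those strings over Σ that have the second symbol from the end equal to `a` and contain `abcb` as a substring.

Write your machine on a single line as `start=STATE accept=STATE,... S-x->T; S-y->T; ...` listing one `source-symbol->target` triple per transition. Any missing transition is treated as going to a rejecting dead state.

Handle the two conditions separately and then intersect. The first has 13 states tracking the last 2 symbols read; the second has 5 states tracking whether and how much of `abcb` has been seen. A product state is a pair (one from each), accepting exactly when both do.
A 23-state machine:
          a    b    c  
>  s0     s1   s2   s3 
   s1     s4   s5   s6 
   s2     s7   s8   s9 
   s3    s10  s11  s12 
   s4     s4   s5   s6 
   s5     s7   s8  s13 
   s6    s10  s11  s12 
   s7     s4   s5   s6 
   s8     s7   s8   s9 
   s9    s10  s11  s12 
   s10    s4   s5   s6 
   s11    s7   s8   s9 
   s12   s10  s11  s12 
   s13   s10  s14  s12 
   s14   s15  s16  s17 
   s15   s18  s19  s20 
   s16   s15  s16  s17 
   s17   s21  s14  s22 
 * s18   s18  s19  s20 
 * s19   s15  s16  s17 
 * s20   s21  s14  s22 
   s21   s18  s19  s20 
   s22   s21  s14  s22 
(> = start, * = accepting)

start=s0; accept=s18,s19,s20; s0-a->s1; s0-b->s2; s0-c->s3; s1-a->s4; s1-b->s5; s1-c->s6; s2-a->s7; s2-b->s8; s2-c->s9; s3-a->s10; s3-b->s11; s3-c->s12; s4-a->s4; s4-b->s5; s4-c->s6; s5-a->s7; s5-b->s8; s5-c->s13; s6-a->s10; s6-b->s11; s6-c->s12; s7-a->s4; s7-b->s5; s7-c->s6; s8-a->s7; s8-b->s8; s8-c->s9; s9-a->s10; s9-b->s11; s9-c->s12; s10-a->s4; s10-b->s5; s10-c->s6; s11-a->s7; s11-b->s8; s11-c->s9; s12-a->s10; s12-b->s11; s12-c->s12; s13-a->s10; s13-b->s14; s13-c->s12; s14-a->s15; s14-b->s16; s14-c->s17; s15-a->s18; s15-b->s19; s15-c->s20; s16-a->s15; s16-b->s16; s16-c->s17; s17-a->s21; s17-b->s14; s17-c->s22; s18-a->s18; s18-b->s19; s18-c->s20; s19-a->s15; s19-b->s16; s19-c->s17; s20-a->s21; s20-b->s14; s20-c->s22; s21-a->s18; s21-b->s19; s21-c->s20; s22-a->s21; s22-b->s14; s22-c->s22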